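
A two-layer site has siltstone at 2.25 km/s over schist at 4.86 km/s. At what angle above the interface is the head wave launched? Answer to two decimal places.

62.42°

Critical incidence: sin θ_c = V₁/V₂ = 2.25/4.86 = 0.4630.
θ_c = arcsin 0.4630 = 27.58°.
Measured from the interface: 90° − 27.58° = 62.42°.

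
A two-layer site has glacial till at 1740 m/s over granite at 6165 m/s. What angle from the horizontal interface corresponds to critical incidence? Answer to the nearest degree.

Critical incidence: sin θ_c = V₁/V₂ = 1740/6165 = 0.2822.
θ_c = arcsin 0.2822 = 16.39°.
Measured from the interface: 90° − 16.39° = 73.61°.

74°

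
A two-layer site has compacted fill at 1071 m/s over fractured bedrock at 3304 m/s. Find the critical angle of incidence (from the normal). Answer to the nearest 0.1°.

18.9°

At critical incidence the refracted ray runs along the interface (θ₂ = 90°), so sin θ_c = V₁/V₂.
θ_c = arcsin(1071/3304) = arcsin 0.3242 = 18.91°.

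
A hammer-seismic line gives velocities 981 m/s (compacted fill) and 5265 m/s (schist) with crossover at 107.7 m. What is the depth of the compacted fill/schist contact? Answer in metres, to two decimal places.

44.60 m

h = (x_cross/2)·√((V₂−V₁)/(V₂+V₁)).
(V₂−V₁)/(V₂+V₁) = (5265−981)/(5265+981) = 0.6859; √ = 0.8282.
h = (107.7/2)·0.8282 = 44.60 m.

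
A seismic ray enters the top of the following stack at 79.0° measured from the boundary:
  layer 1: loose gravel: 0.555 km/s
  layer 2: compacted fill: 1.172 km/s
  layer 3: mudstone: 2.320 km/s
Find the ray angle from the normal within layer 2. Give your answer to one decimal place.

23.8°

From the normal: θ₁ = 90° − 79.0° = 11.0°.
Snell's law across each interface conserves sin θ / V, so sin θ_2 = V_2·sin θ₁/V₁.
sin θ_2 = 1.172 × sin 11.0° / 0.555 = 0.4029.
θ_2 = 23.76° from the vertical.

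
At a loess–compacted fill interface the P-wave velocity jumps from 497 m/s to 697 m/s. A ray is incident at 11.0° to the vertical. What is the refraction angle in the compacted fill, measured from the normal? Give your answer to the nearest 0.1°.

sin θ₁/V₁ = sin θ₂/V₂ ⇒ sin θ₂ = 697·sin 11.0°/497 = 697·0.1908/497 = 0.2676.
θ₂ = sin⁻¹(0.2676) = 15.52° (from vertical).

15.5°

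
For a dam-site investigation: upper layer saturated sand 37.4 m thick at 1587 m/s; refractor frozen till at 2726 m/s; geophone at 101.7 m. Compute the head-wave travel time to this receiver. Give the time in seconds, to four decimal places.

θ_c = arcsin(V₁/V₂) = arcsin(1587/2726) = 35.60°, cos θ_c = 0.8131.
Intercept time tᵢ = 2h cos θ_c / V₁ = 2·37.4·0.8131/1587 = 0.03832 s.
t = x/V₂ + tᵢ = 101.7/2726 + 0.03832 = 0.07563 s.

0.0756 s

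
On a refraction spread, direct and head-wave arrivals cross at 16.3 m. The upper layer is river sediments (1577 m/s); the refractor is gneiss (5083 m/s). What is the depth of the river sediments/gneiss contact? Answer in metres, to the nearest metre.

x_cross = 2h·√((V₂+V₁)/(V₂−V₁)) → h = x_cross / (2·√((V₂+V₁)/(V₂−V₁))).
√((V₂+V₁)/(V₂−V₁)) = √((5083+1577)/(5083−1577)) = 1.3783.
h = 16.3 / (2·1.3783) = 5.91 m.

6 m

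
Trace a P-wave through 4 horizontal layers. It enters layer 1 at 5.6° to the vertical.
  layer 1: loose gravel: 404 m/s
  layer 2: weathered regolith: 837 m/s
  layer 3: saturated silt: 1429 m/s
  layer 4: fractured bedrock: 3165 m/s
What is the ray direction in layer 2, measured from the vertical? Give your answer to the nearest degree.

Snell's law across each interface conserves sin θ / V, so sin θ_2 = V_2·sin θ₁/V₁.
sin θ_2 = 837 × sin 5.6° / 404 = 0.2022.
θ_2 = arcsin 0.2022 = 11.66°.

12°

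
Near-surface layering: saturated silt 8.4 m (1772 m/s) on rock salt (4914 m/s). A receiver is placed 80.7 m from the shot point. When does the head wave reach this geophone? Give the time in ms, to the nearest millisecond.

t = x/V₂ + 2h·√(V₂²−V₁²)/(V₁V₂).
√(V₂²−V₁²) = √(4914²−1772²) = 4583.4 m/s; delay term = 2·8.4·4583.4/(1772·4914) = 0.00884 s.
t = 80.7/4914 + 0.00884 = 0.02527 s.

25 ms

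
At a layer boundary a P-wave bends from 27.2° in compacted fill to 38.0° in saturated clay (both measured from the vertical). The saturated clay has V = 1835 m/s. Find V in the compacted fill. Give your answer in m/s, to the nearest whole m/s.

Snell's law: sin 27.2°/V₁ = sin 38.0°/V₂.
V₁ = V₂·sin 27.2°/sin 38.0° = 1835 × 0.7425 = 1362.40 m/s.

1362 m/s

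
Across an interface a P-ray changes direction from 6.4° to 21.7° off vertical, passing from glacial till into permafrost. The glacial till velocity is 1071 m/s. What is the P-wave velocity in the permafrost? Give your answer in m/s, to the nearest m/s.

3553 m/s

sin 6.4° = 0.1115; sin 21.7° = 0.3697.
V₂ = V₁·(sin θ₂/sin θ₁) = 1071·(0.3697/0.1115) = 3552.55 m/s.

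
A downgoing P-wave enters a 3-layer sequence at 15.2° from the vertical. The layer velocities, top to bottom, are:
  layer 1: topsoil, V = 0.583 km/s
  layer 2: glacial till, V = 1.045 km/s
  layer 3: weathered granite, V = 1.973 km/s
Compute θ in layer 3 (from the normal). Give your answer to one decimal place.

Snell's law across each interface conserves sin θ / V, so sin θ_3 = V_3·sin θ₁/V₁.
sin θ_3 = 1.973 × sin 15.2° / 0.583 = 0.8873.
θ_3 = 62.54° from the vertical.

62.5°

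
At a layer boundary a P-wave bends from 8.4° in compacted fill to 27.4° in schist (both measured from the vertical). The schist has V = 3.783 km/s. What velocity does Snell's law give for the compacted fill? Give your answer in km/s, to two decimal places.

sin 8.4° = 0.1461; sin 27.4° = 0.4602.
V₁ = V₂·(sin θ₁/sin θ₂) = 3.783·(0.1461/0.4602) = 1.20 km/s.

1.20 km/s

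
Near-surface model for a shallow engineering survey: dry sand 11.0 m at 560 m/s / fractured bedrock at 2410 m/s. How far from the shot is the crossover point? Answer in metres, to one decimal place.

27.9 m

x_cross = 2h·√((V₂+V₁)/(V₂−V₁)).
(V₂+V₁)/(V₂−V₁) = (2410+560)/(2410−560) = 1.6054; √ = 1.2670.
x_cross = 2·11.0·1.2670 = 27.88 m.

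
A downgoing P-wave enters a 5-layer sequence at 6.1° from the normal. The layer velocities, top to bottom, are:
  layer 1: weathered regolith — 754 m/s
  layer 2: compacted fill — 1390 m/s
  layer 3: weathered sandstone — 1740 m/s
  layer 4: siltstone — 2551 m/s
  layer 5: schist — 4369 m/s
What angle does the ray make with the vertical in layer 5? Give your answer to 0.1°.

38.0°

Ray parameter p = sin 6.1° / 754 = 1.4093e-04 s/m.
sin θ_5 = p·V_5 = 1.4093e-04 × 4369 = 0.6157.
θ_5 = arcsin 0.6157 = 38.01°.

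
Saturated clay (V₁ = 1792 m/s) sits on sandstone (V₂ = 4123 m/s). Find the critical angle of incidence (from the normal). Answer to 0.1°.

25.8°

Critical incidence: sin θ_c = V₁/V₂ = 1792/4123 = 0.4346.
θ_c = arcsin 0.4346 = 25.76°.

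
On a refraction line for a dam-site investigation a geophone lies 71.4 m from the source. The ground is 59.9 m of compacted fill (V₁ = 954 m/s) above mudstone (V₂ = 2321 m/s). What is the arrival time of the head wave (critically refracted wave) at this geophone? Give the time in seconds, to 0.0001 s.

θ_c = arcsin(V₁/V₂) = arcsin(954/2321) = 24.27°, cos θ_c = 0.9116.
Intercept time tᵢ = 2h cos θ_c / V₁ = 2·59.9·0.9116/954 = 0.11448 s.
t = x/V₂ + tᵢ = 71.4/2321 + 0.11448 = 0.14524 s.

0.1452 s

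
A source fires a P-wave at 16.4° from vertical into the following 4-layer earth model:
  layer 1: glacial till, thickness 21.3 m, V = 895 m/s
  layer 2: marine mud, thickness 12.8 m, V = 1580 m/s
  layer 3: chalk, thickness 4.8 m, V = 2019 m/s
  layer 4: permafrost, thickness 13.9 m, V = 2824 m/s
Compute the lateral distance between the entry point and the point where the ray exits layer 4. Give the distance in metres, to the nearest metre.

Ray parameter p = sin 16.4° / 895 m/s = 3.1547e-04 s/m.
Layer 1: θ = 16.40°; offset = 21.3·tan 16.40° = 6.269 m.
Layer 2: sin θ = p·1580 = 0.4984 → θ = 29.90°; offset = 12.8·tan 29.90° = 7.359 m.
Layer 3: sin θ = p·2019 = 0.6369 → θ = 39.56°; offset = 4.8·tan 39.56° = 3.966 m.
Layer 4: sin θ = p·2824 = 0.8909 → θ = 62.98°; offset = 13.9·tan 62.98° = 27.261 m.
Summing the layer offsets gives 44.855 m.

45 m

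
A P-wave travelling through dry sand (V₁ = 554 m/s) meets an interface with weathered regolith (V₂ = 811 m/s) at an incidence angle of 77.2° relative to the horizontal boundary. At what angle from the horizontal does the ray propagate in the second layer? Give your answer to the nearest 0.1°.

Angle from the normal: 90° − 77.2° = 12.8°.
Snell's law: sin θ₂ = (V₂/V₁)·sin θ₁ = (811/554)·sin 12.8° = 0.3243.
θ₂ = sin⁻¹(0.3243) = 18.92° (from vertical).
From the interface: 90° − 18.92° = 71.08°.

71.1°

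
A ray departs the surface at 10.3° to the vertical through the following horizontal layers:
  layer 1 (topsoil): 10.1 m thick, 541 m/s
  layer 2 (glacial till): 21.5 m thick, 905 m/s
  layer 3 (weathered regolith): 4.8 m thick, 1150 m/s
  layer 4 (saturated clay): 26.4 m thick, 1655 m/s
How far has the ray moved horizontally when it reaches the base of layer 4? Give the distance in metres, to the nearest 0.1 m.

p = sin θ₁/V₁ = sin 10.3°/541 = 3.3050e-04 s/m is conserved through the stack.
Layer 1: θ = 10.30°; offset = 10.1·tan 10.30° = 1.835 m.
Layer 2: sin θ = p·905 = 0.2991 → θ = 17.40°; offset = 21.5·tan 17.40° = 6.739 m.
Layer 3: sin θ = p·1150 = 0.3801 → θ = 22.34°; offset = 4.8·tan 22.34° = 1.972 m.
Layer 4: sin θ = p·1655 = 0.5470 → θ = 33.16°; offset = 26.4·tan 33.16° = 17.250 m.
Total horizontal offset = 27.797 m.

27.8 m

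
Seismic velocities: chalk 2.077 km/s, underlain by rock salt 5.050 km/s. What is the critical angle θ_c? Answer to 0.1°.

24.3°

Critical incidence: sin θ_c = V₁/V₂ = 2.077/5.050 = 0.4113.
θ_c = arcsin 0.4113 = 24.29°.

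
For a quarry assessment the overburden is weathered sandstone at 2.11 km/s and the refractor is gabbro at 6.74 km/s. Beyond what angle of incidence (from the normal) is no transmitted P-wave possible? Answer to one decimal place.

At critical incidence the refracted ray runs along the interface (θ₂ = 90°), so sin θ_c = V₁/V₂.
θ_c = arcsin(2.11/6.74) = arcsin 0.3131 = 18.24°.

18.2°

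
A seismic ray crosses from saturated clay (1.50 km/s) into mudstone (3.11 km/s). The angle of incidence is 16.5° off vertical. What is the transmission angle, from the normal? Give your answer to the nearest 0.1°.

36.1°

sin θ₁/V₁ = sin θ₂/V₂ ⇒ sin θ₂ = 3.11·sin 16.5°/1.50 = 3.11·0.2840/1.50 = 0.5889.
θ₂ = arcsin 0.5889 = 36.08° from the normal.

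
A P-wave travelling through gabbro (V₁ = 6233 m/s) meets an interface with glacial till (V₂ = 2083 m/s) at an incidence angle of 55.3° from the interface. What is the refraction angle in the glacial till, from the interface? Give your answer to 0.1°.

79.0°

Convert to the normal: θ₁ = 90° − 55.3° = 34.7°.
Snell's law: sin θ₂ = (V₂/V₁)·sin θ₁ = (2083/6233)·sin 34.7° = 0.1902.
θ₂ = arcsin 0.1902 = 10.97° from the normal.
From the interface: 90° − 10.97° = 79.03°.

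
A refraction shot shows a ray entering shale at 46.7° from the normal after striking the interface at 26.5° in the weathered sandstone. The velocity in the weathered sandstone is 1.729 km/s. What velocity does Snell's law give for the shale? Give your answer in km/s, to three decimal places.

Snell's law: sin 26.5°/V₁ = sin 46.7°/V₂.
V₂ = V₁·sin 46.7°/sin 26.5° = 1.729 × 1.6311 = 2.820 km/s.

2.820 km/s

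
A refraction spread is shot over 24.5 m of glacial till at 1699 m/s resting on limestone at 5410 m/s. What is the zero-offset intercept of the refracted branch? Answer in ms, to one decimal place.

27.4 ms

θ_c = arcsin(V₁/V₂) = arcsin(1699/5410) = 18.30°; cos θ_c = 0.9494.
tᵢ = 2h·cos θ_c / V₁ = 2·24.5·0.9494 / 1699 = 0.02738 s.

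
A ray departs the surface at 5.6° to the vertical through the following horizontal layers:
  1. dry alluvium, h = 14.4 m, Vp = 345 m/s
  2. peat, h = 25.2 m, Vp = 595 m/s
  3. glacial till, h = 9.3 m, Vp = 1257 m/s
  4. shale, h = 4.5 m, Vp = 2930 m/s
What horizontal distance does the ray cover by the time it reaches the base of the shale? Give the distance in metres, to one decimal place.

15.9 m

Apply Snell's law at each interface; in layer i the horizontal offset is hᵢ·tan θᵢ.
Layer 1: θ = 5.60°; offset = 14.4·tan 5.60° = 1.412 m.
Layer 2: sin θ = 595·sin 5.6°/345 = 0.1683, θ = 9.69°; offset = 25.2·tan 9.69° = 4.302 m.
Layer 3: sin θ = 1257·sin 5.6°/345 = 0.3555, θ = 20.83°; offset = 9.3·tan 20.83° = 3.538 m.
Layer 4: sin θ = 2930·sin 5.6°/345 = 0.8287, θ = 55.97°; offset = 4.5·tan 55.97° = 6.664 m.
Total horizontal offset = 15.916 m.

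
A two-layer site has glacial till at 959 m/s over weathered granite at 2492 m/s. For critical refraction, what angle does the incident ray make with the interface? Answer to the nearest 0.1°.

Critical incidence: sin θ_c = V₁/V₂ = 959/2492 = 0.3848.
θ_c = arcsin 0.3848 = 22.63°.
Measured from the interface: 90° − 22.63° = 67.37°.

67.4°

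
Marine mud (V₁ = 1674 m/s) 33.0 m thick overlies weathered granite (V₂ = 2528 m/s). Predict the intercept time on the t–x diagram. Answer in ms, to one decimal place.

θ_c = arcsin(V₁/V₂) = arcsin(1674/2528) = 41.47°; cos θ_c = 0.7493.
tᵢ = 2h·cos θ_c / V₁ = 2·33.0·0.7493 / 1674 = 0.02954 s.

29.5 ms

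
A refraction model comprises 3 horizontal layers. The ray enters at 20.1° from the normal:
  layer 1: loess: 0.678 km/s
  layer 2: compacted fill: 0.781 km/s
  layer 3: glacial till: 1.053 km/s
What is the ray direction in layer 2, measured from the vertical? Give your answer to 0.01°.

23.32°

Ray parameter p = sin 20.1° / 0.678 = 5.0687e-01 s/km.
sin θ_2 = p·V_2 = 5.0687e-01 × 0.781 = 0.3959.
θ_2 = arcsin 0.3959 = 23.32°.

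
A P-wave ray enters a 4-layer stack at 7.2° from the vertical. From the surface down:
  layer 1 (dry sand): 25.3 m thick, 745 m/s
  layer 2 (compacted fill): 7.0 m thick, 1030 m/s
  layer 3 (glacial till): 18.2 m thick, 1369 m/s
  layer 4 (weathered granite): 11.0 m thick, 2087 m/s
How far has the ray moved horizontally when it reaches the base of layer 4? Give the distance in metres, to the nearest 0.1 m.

12.9 m

Apply Snell's law at each interface; in layer i the horizontal offset is hᵢ·tan θᵢ.
Layer 1: θ = 7.20°; offset = 25.3·tan 7.20° = 3.196 m.
Layer 2: sin θ = 1030·sin 7.2°/745 = 0.1733, θ = 9.98°; offset = 7.0·tan 9.98° = 1.232 m.
Layer 3: sin θ = 1369·sin 7.2°/745 = 0.2303, θ = 13.32°; offset = 18.2·tan 13.32° = 4.307 m.
Layer 4: sin θ = 2087·sin 7.2°/745 = 0.3511, θ = 20.55°; offset = 11.0·tan 20.55° = 4.125 m.
Summing the layer offsets gives 12.860 m.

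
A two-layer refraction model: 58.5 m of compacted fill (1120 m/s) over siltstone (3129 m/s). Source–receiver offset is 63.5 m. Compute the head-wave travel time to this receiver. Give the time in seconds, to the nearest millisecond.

0.118 s

θ_c = arcsin(V₁/V₂) = arcsin(1120/3129) = 20.97°, cos θ_c = 0.9337.
Intercept time tᵢ = 2h cos θ_c / V₁ = 2·58.5·0.9337/1120 = 0.09754 s.
t = x/V₂ + tᵢ = 63.5/3129 + 0.09754 = 0.11784 s.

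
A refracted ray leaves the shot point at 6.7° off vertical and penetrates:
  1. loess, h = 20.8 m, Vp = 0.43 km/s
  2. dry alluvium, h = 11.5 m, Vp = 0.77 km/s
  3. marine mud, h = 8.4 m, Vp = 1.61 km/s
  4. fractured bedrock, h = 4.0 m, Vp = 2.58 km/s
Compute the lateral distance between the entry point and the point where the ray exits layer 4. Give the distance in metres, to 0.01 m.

p = sin θ₁/V₁ = sin 6.7°/0.43 = 2.7133e-01 s/km is conserved through the stack.
Layer 1: θ = 6.70°; offset = 20.8·tan 6.70° = 2.4434 m.
Layer 2: sin θ = p·0.77 = 0.2089 → θ = 12.06°; offset = 11.5·tan 12.06° = 2.4568 m.
Layer 3: sin θ = p·1.61 = 0.4368 → θ = 25.90°; offset = 8.4·tan 25.90° = 4.0792 m.
Layer 4: sin θ = p·2.58 = 0.7000 → θ = 44.43°; offset = 4.0·tan 44.43° = 3.9211 m.
Σ offsets = 12.9005 m.

12.90 m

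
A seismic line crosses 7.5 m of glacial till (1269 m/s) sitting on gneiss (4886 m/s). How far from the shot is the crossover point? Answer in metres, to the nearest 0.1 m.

19.6 m

θ_c = arcsin(1269/4886) = 15.05°, so cos θ_c = 0.9657 and tᵢ = 2h cos θ_c/V₁ = 0.0114 s.
At crossover x/V₁ = x/V₂ + tᵢ ⇒ x = tᵢ/(1/V₁ − 1/V₂) = 0.01141/(7.8802e-04 − 2.0467e-04) = 19.57 m.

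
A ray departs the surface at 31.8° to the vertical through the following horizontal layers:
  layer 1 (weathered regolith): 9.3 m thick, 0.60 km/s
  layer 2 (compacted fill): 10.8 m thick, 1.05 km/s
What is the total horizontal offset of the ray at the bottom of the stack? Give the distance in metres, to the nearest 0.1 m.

31.5 m

p = sin θ₁/V₁ = sin 31.8°/0.60 = 8.7826e-01 s/km is conserved through the stack.
Layer 1: θ = 31.80°; offset = 9.3·tan 31.80° = 5.766 m.
Layer 2: sin θ = p·1.05 = 0.9222 → θ = 67.25°; offset = 10.8·tan 67.25° = 25.750 m.
Total horizontal offset = 31.516 m.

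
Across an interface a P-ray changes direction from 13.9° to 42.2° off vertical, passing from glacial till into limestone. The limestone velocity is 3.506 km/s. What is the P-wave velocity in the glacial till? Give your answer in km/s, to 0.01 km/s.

1.25 km/s

sin 13.9° = 0.2402; sin 42.2° = 0.6717.
V₁ = V₂·(sin θ₁/sin θ₂) = 3.506·(0.2402/0.6717) = 1.25 km/s.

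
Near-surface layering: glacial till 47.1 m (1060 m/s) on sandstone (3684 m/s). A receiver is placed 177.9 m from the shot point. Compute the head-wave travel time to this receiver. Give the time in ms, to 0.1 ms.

133.4 ms

t = x/V₂ + 2h·√(V₂²−V₁²)/(V₁V₂).
√(V₂²−V₁²) = √(3684²−1060²) = 3528.2 m/s; delay term = 2·47.1·3528.2/(1060·3684) = 0.08511 s.
t = 177.9/3684 + 0.08511 = 0.13340 s.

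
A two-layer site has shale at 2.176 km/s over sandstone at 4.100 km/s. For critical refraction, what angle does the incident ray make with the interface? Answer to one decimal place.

At critical incidence the refracted ray runs along the interface (θ₂ = 90°), so sin θ_c = V₁/V₂.
θ_c = arcsin(2.176/4.100) = arcsin 0.5307 = 32.05°.
Measured from the interface: 90° − 32.05° = 57.95°.

57.9°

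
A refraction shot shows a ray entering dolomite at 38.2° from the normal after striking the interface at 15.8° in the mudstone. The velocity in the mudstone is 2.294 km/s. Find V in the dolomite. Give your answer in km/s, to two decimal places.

sin 15.8° = 0.2723; sin 38.2° = 0.6184.
V₂ = V₁·(sin θ₂/sin θ₁) = 2.294·(0.6184/0.2723) = 5.21 km/s.

5.21 km/s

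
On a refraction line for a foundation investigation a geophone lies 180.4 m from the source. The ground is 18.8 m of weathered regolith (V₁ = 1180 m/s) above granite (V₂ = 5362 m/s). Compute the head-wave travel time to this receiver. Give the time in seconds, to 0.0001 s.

θ_c = arcsin(V₁/V₂) = arcsin(1180/5362) = 12.71°, cos θ_c = 0.9755.
Intercept time tᵢ = 2h cos θ_c / V₁ = 2·18.8·0.9755/1180 = 0.03108 s.
t = x/V₂ + tᵢ = 180.4/5362 + 0.03108 = 0.06473 s.

0.0647 s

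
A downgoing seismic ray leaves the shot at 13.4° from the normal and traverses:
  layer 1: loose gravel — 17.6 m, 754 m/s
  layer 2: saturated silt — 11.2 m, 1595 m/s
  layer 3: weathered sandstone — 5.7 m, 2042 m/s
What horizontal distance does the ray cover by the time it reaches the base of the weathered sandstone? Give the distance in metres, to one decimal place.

15.1 m

Apply Snell's law at each interface; in layer i the horizontal offset is hᵢ·tan θᵢ.
Layer 1: θ = 13.40°; offset = 17.6·tan 13.40° = 4.193 m.
Layer 2: sin θ = 1595·sin 13.4°/754 = 0.4902, θ = 29.36°; offset = 11.2·tan 29.36° = 6.300 m.
Layer 3: sin θ = 2042·sin 13.4°/754 = 0.6276, θ = 38.88°; offset = 5.7·tan 38.88° = 4.595 m.
Σ offsets = 15.088 m.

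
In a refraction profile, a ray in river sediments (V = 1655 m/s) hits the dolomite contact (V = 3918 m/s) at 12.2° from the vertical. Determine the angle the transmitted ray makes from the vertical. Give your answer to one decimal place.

30.0°

Snell's law: sin θ₂ = (V₂/V₁)·sin θ₁ = (3918/1655)·sin 12.2° = 0.5003.
θ₂ = arcsin 0.5003 = 30.02° from the normal.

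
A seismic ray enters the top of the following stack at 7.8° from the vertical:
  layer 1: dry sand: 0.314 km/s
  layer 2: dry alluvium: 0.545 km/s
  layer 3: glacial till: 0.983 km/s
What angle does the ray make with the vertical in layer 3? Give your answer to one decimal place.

Snell's law across each interface conserves sin θ / V, so sin θ_3 = V_3·sin θ₁/V₁.
sin θ_3 = 0.983 × sin 7.8° / 0.314 = 0.4249.
θ_3 = arcsin 0.4249 = 25.14°.

25.1°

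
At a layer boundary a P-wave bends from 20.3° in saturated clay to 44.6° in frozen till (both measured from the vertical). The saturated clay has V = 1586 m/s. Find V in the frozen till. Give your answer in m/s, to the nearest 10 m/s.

Snell's law: sin 20.3°/V₁ = sin 44.6°/V₂.
V₂ = V₁·sin 44.6°/sin 20.3° = 1586 × 2.0239 = 3209.86 m/s.

3210 m/s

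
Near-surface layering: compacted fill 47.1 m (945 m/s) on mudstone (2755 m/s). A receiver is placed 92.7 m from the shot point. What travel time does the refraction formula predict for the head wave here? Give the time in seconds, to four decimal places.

0.1273 s

t = x/V₂ + 2h·√(V₂²−V₁²)/(V₁V₂).
√(V₂²−V₁²) = √(2755²−945²) = 2587.9 m/s; delay term = 2·47.1·2587.9/(945·2755) = 0.09363 s.
t = 92.7/2755 + 0.09363 = 0.12728 s.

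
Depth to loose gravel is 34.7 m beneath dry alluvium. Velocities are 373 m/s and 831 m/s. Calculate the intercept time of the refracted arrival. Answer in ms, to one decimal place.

166.3 ms

θ_c = arcsin(V₁/V₂) = arcsin(373/831) = 26.67°; cos θ_c = 0.8936.
tᵢ = 2h·cos θ_c / V₁ = 2·34.7·0.8936 / 373 = 0.16626 s.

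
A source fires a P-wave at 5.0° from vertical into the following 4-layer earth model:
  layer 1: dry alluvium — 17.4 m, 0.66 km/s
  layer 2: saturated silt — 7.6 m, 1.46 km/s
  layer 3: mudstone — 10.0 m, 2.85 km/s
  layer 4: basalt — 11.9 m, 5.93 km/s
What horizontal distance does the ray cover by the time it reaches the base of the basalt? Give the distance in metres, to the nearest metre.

Apply Snell's law at each interface; in layer i the horizontal offset is hᵢ·tan θᵢ.
Layer 1: θ = 5.00°; offset = 17.4·tan 5.00° = 1.522 m.
Layer 2: sin θ = 1.46·sin 5.0°/0.66 = 0.1928, θ = 11.12°; offset = 7.6·tan 11.12° = 1.493 m.
Layer 3: sin θ = 2.85·sin 5.0°/0.66 = 0.3764, θ = 22.11°; offset = 10.0·tan 22.11° = 4.062 m.
Layer 4: sin θ = 5.93·sin 5.0°/0.66 = 0.7831, θ = 51.54°; offset = 11.9·tan 51.54° = 14.984 m.
Summing the layer offsets gives 22.062 m.

22 m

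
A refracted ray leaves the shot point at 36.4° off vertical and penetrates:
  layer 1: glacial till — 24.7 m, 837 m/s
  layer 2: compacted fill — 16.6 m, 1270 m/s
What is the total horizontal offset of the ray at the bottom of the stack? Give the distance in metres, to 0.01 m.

Apply Snell's law at each interface; in layer i the horizontal offset is hᵢ·tan θᵢ.
Layer 1: θ = 36.40°; offset = 24.7·tan 36.40° = 18.2104 m.
Layer 2: sin θ = 1270·sin 36.4°/837 = 0.9004, θ = 64.21°; offset = 16.6·tan 64.21° = 34.3568 m.
Summing the layer offsets gives 52.5673 m.

52.57 m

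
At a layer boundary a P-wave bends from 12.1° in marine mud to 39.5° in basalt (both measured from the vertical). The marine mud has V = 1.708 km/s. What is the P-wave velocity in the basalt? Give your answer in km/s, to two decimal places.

5.18 km/s

sin 12.1° = 0.2096; sin 39.5° = 0.6361.
V₂ = V₁·(sin θ₂/sin θ₁) = 1.708·(0.6361/0.2096) = 5.18 km/s.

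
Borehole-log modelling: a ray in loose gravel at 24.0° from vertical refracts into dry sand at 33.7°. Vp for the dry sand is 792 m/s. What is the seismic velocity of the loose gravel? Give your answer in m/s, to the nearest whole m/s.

581 m/s

sin 24.0° = 0.4067; sin 33.7° = 0.5548.
V₁ = V₂·(sin θ₁/sin θ₂) = 792·(0.4067/0.5548) = 580.59 m/s.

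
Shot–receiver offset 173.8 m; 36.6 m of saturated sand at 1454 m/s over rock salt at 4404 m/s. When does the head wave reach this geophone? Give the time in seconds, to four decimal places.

t = x/V₂ + 2h·√(V₂²−V₁²)/(V₁V₂).
√(V₂²−V₁²) = √(4404²−1454²) = 4157.1 m/s; delay term = 2·36.6·4157.1/(1454·4404) = 0.04752 s.
t = 173.8/4404 + 0.04752 = 0.08699 s.

0.0870 s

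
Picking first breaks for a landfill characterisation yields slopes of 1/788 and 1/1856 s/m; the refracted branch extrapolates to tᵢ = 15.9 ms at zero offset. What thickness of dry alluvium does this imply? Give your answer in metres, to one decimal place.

6.9 m

h = tᵢ·V₁·V₂ / (2·√(V₂²−V₁²)).
√(V₂²−V₁²) = √(1856² − 788²) = 1680.4 m/s.
h = 0.0159 s × 788 × 1856 / (2 × 1680.4) = 6.92 m.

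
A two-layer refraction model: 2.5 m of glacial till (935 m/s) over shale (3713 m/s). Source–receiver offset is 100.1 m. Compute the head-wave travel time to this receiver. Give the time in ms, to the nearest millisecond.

θ_c = arcsin(V₁/V₂) = arcsin(935/3713) = 14.59°, cos θ_c = 0.9678.
Intercept time tᵢ = 2h cos θ_c / V₁ = 2·2.5·0.9678/935 = 0.00518 s.
t = x/V₂ + tᵢ = 100.1/3713 + 0.00518 = 0.03213 s.

32 ms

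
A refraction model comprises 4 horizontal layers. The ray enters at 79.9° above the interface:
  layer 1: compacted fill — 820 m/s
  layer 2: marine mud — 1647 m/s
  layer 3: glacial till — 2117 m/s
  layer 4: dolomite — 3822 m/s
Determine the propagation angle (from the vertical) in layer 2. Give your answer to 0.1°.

From the normal: θ₁ = 90° − 79.9° = 10.1°.
Snell's law across each interface conserves sin θ / V, so sin θ_2 = V_2·sin θ₁/V₁.
sin θ_2 = 1647 × sin 10.1° / 820 = 0.3522.
θ_2 = arcsin 0.3522 = 20.62°.

20.6°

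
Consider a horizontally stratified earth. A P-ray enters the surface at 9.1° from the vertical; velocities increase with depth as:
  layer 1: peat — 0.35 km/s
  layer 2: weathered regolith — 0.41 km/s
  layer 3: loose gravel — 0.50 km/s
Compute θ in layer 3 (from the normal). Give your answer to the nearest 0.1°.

13.1°

Snell's law across each interface conserves sin θ / V, so sin θ_3 = V_3·sin θ₁/V₁.
sin θ_3 = 0.50 × sin 9.1° / 0.35 = 0.2259.
θ_3 = 13.06° from the vertical.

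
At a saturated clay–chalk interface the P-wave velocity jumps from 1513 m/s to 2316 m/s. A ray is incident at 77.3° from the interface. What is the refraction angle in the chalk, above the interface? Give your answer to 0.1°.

70.3°

Convert to the normal: θ₁ = 90° − 77.3° = 12.7°.
sin θ₁/V₁ = sin θ₂/V₂ ⇒ sin θ₂ = 2316·sin 12.7°/1513 = 2316·0.2198/1513 = 0.3365.
θ₂ = arcsin 0.3365 = 19.67° from the normal.
From the interface: 90° − 19.67° = 70.33°.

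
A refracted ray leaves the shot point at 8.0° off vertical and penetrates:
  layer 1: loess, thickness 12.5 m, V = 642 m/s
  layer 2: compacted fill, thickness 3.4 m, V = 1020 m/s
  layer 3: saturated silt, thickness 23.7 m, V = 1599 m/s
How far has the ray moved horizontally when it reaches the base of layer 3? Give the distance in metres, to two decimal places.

Apply Snell's law at each interface; in layer i the horizontal offset is hᵢ·tan θᵢ.
Layer 1: θ = 8.00°; offset = 12.5·tan 8.00° = 1.7568 m.
Layer 2: sin θ = 1020·sin 8.0°/642 = 0.2211, θ = 12.77°; offset = 3.4·tan 12.77° = 0.7709 m.
Layer 3: sin θ = 1599·sin 8.0°/642 = 0.3466, θ = 20.28°; offset = 23.7·tan 20.28° = 8.7582 m.
Σ offsets = 11.2858 m.

11.29 m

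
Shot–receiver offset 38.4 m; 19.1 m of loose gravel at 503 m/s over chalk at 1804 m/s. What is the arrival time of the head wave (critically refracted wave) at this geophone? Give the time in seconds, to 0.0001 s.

t = x/V₂ + 2h·√(V₂²−V₁²)/(V₁V₂).
√(V₂²−V₁²) = √(1804²−503²) = 1732.5 m/s; delay term = 2·19.1·1732.5/(503·1804) = 0.07293 s.
t = 38.4/1804 + 0.07293 = 0.09422 s.

0.0942 s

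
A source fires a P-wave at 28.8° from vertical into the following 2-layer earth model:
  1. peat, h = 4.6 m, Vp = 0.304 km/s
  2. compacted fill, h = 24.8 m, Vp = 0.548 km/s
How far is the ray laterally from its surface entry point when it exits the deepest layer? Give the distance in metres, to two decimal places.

p = sin θ₁/V₁ = sin 28.8°/0.304 = 1.5847e+00 s/km is conserved through the stack.
Layer 1: θ = 28.80°; offset = 4.6·tan 28.80° = 2.5289 m.
Layer 2: sin θ = p·0.548 = 0.8684 → θ = 60.28°; offset = 24.8·tan 60.28° = 43.4368 m.
Σ offsets = 45.9657 m.

45.97 m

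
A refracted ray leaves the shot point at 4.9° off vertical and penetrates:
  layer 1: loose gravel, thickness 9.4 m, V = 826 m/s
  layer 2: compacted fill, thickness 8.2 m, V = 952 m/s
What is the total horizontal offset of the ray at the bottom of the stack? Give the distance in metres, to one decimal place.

1.6 m

Apply Snell's law at each interface; in layer i the horizontal offset is hᵢ·tan θᵢ.
Layer 1: θ = 4.90°; offset = 9.4·tan 4.90° = 0.806 m.
Layer 2: sin θ = 952·sin 4.9°/826 = 0.0984, θ = 5.65°; offset = 8.2·tan 5.65° = 0.811 m.
Σ offsets = 1.617 m.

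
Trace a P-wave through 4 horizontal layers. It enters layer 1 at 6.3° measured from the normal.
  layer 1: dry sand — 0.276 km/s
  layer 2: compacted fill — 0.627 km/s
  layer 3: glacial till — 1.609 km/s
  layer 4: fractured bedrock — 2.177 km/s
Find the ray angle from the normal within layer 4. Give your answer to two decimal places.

59.95°

Snell's law across each interface conserves sin θ / V, so sin θ_4 = V_4·sin θ₁/V₁.
sin θ_4 = 2.177 × sin 6.3° / 0.276 = 0.8655.
θ_4 = 59.95° from the vertical.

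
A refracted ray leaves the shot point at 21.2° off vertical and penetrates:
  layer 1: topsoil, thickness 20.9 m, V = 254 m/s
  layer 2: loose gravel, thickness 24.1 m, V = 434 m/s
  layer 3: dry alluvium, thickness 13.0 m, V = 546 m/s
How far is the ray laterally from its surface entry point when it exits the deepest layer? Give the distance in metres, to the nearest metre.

Apply Snell's law at each interface; in layer i the horizontal offset is hᵢ·tan θᵢ.
Layer 1: θ = 21.20°; offset = 20.9·tan 21.20° = 8.107 m.
Layer 2: sin θ = 434·sin 21.2°/254 = 0.6179, θ = 38.16°; offset = 24.1·tan 38.16° = 18.939 m.
Layer 3: sin θ = 546·sin 21.2°/254 = 0.7774, θ = 51.02°; offset = 13.0·tan 51.02° = 16.064 m.
Σ offsets = 43.110 m.

43 m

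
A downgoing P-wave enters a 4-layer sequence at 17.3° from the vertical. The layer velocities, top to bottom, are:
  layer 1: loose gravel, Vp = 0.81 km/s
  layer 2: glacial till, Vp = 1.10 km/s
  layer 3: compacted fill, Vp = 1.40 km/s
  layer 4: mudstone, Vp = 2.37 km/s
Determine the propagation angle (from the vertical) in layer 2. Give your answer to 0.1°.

23.8°

Ray parameter p = sin 17.3° / 0.81 = 3.6713e-01 s/km.
sin θ_2 = p·V_2 = 3.6713e-01 × 1.10 = 0.4038.
θ_2 = 23.82° from the vertical.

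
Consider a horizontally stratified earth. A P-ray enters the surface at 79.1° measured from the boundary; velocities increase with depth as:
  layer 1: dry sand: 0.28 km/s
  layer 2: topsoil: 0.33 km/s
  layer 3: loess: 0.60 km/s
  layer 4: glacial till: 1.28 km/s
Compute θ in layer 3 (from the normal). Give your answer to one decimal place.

23.9°

From the normal: θ₁ = 90° − 79.1° = 10.9°.
Ray parameter p = sin 10.9° / 0.28 = 6.7534e-01 s/km.
sin θ_3 = p·V_3 = 6.7534e-01 × 0.60 = 0.4052.
θ_3 = 23.90° from the vertical.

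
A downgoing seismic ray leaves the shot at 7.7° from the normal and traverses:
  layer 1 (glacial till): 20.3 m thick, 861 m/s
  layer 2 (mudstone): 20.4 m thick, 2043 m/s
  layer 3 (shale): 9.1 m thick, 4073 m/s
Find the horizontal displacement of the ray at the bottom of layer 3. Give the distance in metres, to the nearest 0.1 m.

17.0 m

Ray parameter p = sin 7.7° / 861 m/s = 1.5562e-04 s/m.
Layer 1: θ = 7.70°; offset = 20.3·tan 7.70° = 2.745 m.
Layer 2: sin θ = p·2043 = 0.3179 → θ = 18.54°; offset = 20.4·tan 18.54° = 6.841 m.
Layer 3: sin θ = p·4073 = 0.6338 → θ = 39.33°; offset = 9.1·tan 39.33° = 7.457 m.
Σ offsets = 17.042 m.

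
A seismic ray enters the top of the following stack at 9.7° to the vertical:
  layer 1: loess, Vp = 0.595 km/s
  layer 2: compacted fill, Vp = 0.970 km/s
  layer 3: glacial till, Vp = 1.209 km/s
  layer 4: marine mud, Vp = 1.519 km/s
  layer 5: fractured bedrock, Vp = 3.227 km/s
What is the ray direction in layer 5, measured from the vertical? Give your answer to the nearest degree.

Snell's law across each interface conserves sin θ / V, so sin θ_5 = V_5·sin θ₁/V₁.
sin θ_5 = 3.227 × sin 9.7° / 0.595 = 0.9138.
θ_5 = 66.04° from the vertical.

66°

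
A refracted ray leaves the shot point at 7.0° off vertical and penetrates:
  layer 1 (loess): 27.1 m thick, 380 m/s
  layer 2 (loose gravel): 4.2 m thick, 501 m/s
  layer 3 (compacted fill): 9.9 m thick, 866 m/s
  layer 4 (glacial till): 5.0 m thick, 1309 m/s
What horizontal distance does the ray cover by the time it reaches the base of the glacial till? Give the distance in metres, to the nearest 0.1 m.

9.2 m

Ray parameter p = sin 7.0° / 380 m/s = 3.2071e-04 s/m.
Layer 1: θ = 7.00°; offset = 27.1·tan 7.00° = 3.327 m.
Layer 2: sin θ = p·501 = 0.1607 → θ = 9.25°; offset = 4.2·tan 9.25° = 0.684 m.
Layer 3: sin θ = p·866 = 0.2777 → θ = 16.12°; offset = 9.9·tan 16.12° = 2.862 m.
Layer 4: sin θ = p·1309 = 0.4198 → θ = 24.82°; offset = 5.0·tan 24.82° = 2.313 m.
Summing the layer offsets gives 9.186 m.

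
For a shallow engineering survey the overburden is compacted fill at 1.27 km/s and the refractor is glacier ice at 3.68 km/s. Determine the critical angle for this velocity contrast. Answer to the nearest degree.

20°

Critical incidence: sin θ_c = V₁/V₂ = 1.27/3.68 = 0.3451.
θ_c = arcsin 0.3451 = 20.19°.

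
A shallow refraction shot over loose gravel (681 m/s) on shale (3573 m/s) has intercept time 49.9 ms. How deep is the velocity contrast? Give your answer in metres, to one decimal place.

h = tᵢ·V₁·V₂ / (2·√(V₂²−V₁²)).
√(V₂²−V₁²) = √(3573² − 681²) = 3507.5 m/s.
h = 0.0499 s × 681 × 3573 / (2 × 3507.5) = 17.31 m.

17.3 m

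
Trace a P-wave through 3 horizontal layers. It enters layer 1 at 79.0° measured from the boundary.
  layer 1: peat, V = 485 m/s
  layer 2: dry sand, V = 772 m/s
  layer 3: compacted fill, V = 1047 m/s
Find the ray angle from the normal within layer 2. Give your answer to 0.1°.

From the normal: θ₁ = 90° − 79.0° = 11.0°.
Snell's law across each interface conserves sin θ / V, so sin θ_2 = V_2·sin θ₁/V₁.
sin θ_2 = 772 × sin 11.0° / 485 = 0.3037.
θ_2 = arcsin 0.3037 = 17.68°.

17.7°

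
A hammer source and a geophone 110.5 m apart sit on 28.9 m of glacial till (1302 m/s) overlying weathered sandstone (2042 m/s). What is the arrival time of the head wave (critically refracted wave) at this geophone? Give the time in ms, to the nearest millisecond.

θ_c = arcsin(V₁/V₂) = arcsin(1302/2042) = 39.61°, cos θ_c = 0.7704.
Intercept time tᵢ = 2h cos θ_c / V₁ = 2·28.9·0.7704/1302 = 0.03420 s.
t = x/V₂ + tᵢ = 110.5/2042 + 0.03420 = 0.08831 s.

88 ms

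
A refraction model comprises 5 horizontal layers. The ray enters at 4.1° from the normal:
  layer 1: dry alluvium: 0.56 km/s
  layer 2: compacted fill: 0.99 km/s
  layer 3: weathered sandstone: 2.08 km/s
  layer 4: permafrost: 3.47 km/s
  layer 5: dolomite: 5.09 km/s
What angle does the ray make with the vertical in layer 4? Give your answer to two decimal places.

26.30°

Snell's law across each interface conserves sin θ / V, so sin θ_4 = V_4·sin θ₁/V₁.
sin θ_4 = 3.47 × sin 4.1° / 0.56 = 0.4430.
θ_4 = 26.30° from the vertical.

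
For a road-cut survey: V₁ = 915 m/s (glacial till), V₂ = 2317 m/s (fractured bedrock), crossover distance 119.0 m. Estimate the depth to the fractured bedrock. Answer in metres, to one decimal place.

x_cross = 2h·√((V₂+V₁)/(V₂−V₁)) → h = x_cross / (2·√((V₂+V₁)/(V₂−V₁))).
√((V₂+V₁)/(V₂−V₁)) = √((2317+915)/(2317−915)) = 1.5183.
h = 119.0 / (2·1.5183) = 39.19 m.

39.2 m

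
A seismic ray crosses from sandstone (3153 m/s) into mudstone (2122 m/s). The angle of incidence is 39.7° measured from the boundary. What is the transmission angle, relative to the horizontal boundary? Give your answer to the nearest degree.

59°

Angle from the normal: 90° − 39.7° = 50.3°.
Snell's law: sin θ₂ = (V₂/V₁)·sin θ₁ = (2122/3153)·sin 50.3° = 0.5178.
θ₂ = arcsin 0.5178 = 31.19° from the normal.
From the interface: 90° − 31.19° = 58.81°.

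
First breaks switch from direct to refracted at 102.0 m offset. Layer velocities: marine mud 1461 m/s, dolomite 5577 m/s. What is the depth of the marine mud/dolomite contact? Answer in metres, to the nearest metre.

39 m

h = (x_cross/2)·√((V₂−V₁)/(V₂+V₁)).
(V₂−V₁)/(V₂+V₁) = (5577−1461)/(5577+1461) = 0.5848; √ = 0.7647.
h = (102.0/2)·0.7647 = 39.00 m.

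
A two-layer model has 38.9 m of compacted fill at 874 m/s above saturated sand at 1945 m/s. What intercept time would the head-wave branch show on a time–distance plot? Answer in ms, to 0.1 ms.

79.5 ms

θ_c = arcsin(V₁/V₂) = arcsin(874/1945) = 26.70°; cos θ_c = 0.8934.
tᵢ = 2h·cos θ_c / V₁ = 2·38.9·0.8934 / 874 = 0.07952 s.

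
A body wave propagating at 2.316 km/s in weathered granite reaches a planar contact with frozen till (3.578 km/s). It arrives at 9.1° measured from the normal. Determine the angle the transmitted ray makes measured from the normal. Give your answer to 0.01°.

Snell's law: sin θ₂ = (V₂/V₁)·sin θ₁ = (3.578/2.316)·sin 9.1° = 0.2443.
θ₂ = arcsin 0.2443 = 14.14° from the normal.

14.14°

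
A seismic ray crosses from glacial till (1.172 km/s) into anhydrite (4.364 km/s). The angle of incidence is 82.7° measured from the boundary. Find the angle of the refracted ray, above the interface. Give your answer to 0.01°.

61.76°

Angle from the normal: 90° − 82.7° = 7.3°.
Snell's law: sin θ₂ = (V₂/V₁)·sin θ₁ = (4.364/1.172)·sin 7.3° = 0.4731.
θ₂ = sin⁻¹(0.4731) = 28.24° (from vertical).
From the interface: 90° − 28.24° = 61.76°.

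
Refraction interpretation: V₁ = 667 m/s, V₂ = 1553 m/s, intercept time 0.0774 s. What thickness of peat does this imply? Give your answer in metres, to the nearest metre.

29 m

θ_c = arcsin(667/1553) = 25.44°; cos θ_c = 0.9031.
tᵢ = 2h cos θ_c/V₁ ⇒ h = tᵢ·V₁/(2 cos θ_c) = 0.0774·667/(2·0.9031) = 28.58 m.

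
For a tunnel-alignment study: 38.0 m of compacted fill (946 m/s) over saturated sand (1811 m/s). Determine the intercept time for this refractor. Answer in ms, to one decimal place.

68.5 ms

tᵢ = 2h·√(V₂²−V₁²)/(V₁V₂).
√(V₂²−V₁²) = √(1811²−946²) = 1544.3 m/s.
tᵢ = 2·38.0·1544.3/(946·1811) = 0.06851 s.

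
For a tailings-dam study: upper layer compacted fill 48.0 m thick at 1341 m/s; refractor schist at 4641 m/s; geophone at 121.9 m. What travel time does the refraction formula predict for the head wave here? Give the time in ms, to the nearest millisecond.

95 ms

t = x/V₂ + 2h·√(V₂²−V₁²)/(V₁V₂).
√(V₂²−V₁²) = √(4641²−1341²) = 4443.0 m/s; delay term = 2·48.0·4443.0/(1341·4641) = 0.06853 s.
t = 121.9/4641 + 0.06853 = 0.09480 s.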